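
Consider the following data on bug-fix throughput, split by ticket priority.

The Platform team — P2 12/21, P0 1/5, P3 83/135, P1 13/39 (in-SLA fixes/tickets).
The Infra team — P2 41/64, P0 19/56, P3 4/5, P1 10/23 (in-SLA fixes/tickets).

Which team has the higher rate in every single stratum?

P2: the Platform team 12/21 = 57.1%, the Infra team 41/64 = 64.1% → the Infra team
P0: the Platform team 1/5 = 20.0%, the Infra team 19/56 = 33.9% → the Infra team
P3: the Platform team 83/135 = 61.5%, the Infra team 4/5 = 80.0% → the Infra team
P1: the Platform team 13/39 = 33.3%, the Infra team 10/23 = 43.5% → the Infra team
The Infra team has the higher rate in all 4 groups.

the Infra team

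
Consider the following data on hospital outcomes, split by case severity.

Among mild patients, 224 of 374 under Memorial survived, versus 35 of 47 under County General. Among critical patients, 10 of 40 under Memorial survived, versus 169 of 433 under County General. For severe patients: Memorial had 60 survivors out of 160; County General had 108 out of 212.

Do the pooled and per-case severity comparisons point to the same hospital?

No

Mild: Memorial 224/374 = 59.9%, County General 35/47 = 74.5% → County General
Critical: Memorial 10/40 = 25.0%, County General 169/433 = 39.0% → County General
Severe: Memorial 60/160 = 37.5%, County General 108/212 = 50.9% → County General
Overall: Memorial 294/574 = 51.2%, County General 312/692 = 45.1% → Memorial
County General wins each case group but Memorial wins overall — the comparison reverses. County General's patients skew toward critical, which has a lower base rate.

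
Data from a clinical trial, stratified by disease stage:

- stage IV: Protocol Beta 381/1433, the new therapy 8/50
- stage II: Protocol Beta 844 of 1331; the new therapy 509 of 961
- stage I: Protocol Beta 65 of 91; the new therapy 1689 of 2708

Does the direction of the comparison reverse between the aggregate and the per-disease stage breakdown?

Yes

Stage IV: Protocol Beta 381/1433 = 26.6%, the new therapy 8/50 = 16.0% → Protocol Beta
Stage II: Protocol Beta 844/1331 = 63.4%, the new therapy 509/961 = 53.0% → Protocol Beta
Stage I: Protocol Beta 65/91 = 71.4%, the new therapy 1689/2708 = 62.4% → Protocol Beta
Overall: Protocol Beta 1290/2855 = 45.2%, the new therapy 2206/3719 = 59.3% → the new therapy
Protocol Beta wins each disease group but the new therapy wins overall — the comparison reverses. Protocol Beta's patients skew toward stage IV, which has a lower base rate.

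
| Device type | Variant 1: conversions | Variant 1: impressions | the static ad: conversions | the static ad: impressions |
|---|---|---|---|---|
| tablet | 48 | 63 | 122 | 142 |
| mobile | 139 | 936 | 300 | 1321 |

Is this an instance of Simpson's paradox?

No

Tablet: Variant 1 48/63 = 76.2%, the static ad 122/142 = 85.9% → the static ad
Mobile: Variant 1 139/936 = 14.9%, the static ad 300/1321 = 22.7% → the static ad
Overall: Variant 1 187/999 = 18.7%, the static ad 422/1463 = 28.8% → the static ad
The static ad wins overall and in every device group — no reversal.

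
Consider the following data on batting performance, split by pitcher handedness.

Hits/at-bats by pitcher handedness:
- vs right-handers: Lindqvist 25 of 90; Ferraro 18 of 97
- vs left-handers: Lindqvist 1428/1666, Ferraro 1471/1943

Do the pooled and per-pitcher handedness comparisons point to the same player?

Yes

Vs right-handers: Lindqvist 25/90 = 27.8%, Ferraro 18/97 = 18.6% → Lindqvist
Vs left-handers: Lindqvist 1428/1666 = 85.7%, Ferraro 1471/1943 = 75.7% → Lindqvist
Overall: Lindqvist 1453/1756 = 82.7%, Ferraro 1489/2040 = 73.0% → Lindqvist
Lindqvist wins overall and in every pitcher group — no reversal.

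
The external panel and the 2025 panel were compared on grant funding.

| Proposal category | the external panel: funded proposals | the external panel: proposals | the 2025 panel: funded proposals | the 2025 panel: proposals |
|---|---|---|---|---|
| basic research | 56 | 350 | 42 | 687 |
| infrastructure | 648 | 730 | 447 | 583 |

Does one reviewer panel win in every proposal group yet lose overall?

No

Basic research: the external panel 56/350 = 16.0%, the 2025 panel 42/687 = 6.1% → the external panel
Infrastructure: the external panel 648/730 = 88.8%, the 2025 panel 447/583 = 76.7% → the external panel
Overall: the external panel 704/1080 = 65.2%, the 2025 panel 489/1270 = 38.5% → the external panel
The external panel wins overall and in every proposal group — no reversal.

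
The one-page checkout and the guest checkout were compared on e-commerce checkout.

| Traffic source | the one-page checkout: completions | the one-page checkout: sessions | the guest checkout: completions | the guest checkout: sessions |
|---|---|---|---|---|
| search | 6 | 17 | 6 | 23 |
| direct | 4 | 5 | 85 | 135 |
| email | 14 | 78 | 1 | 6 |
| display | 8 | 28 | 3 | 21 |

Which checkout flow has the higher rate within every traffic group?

the one-page checkout

Search: the one-page checkout 6/17 = 35.3%, the guest checkout 6/23 = 26.1% → the one-page checkout
Direct: the one-page checkout 4/5 = 80.0%, the guest checkout 85/135 = 63.0% → the one-page checkout
Email: the one-page checkout 14/78 = 17.9%, the guest checkout 1/6 = 16.7% → the one-page checkout
Display: the one-page checkout 8/28 = 28.6%, the guest checkout 3/21 = 14.3% → the one-page checkout
The one-page checkout has the higher rate in all 4 groups.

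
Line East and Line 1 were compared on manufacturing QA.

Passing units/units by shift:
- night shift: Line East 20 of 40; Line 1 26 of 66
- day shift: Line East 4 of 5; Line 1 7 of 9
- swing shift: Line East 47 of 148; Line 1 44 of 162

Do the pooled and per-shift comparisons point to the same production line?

Night shift: Line East 20/40 = 50.0%, Line 1 26/66 = 39.4% → Line East
Day shift: Line East 4/5 = 80.0%, Line 1 7/9 = 77.8% → Line East
Swing shift: Line East 47/148 = 31.8%, Line 1 44/162 = 27.2% → Line East
Overall: Line East 71/193 = 36.8%, Line 1 77/237 = 32.5% → Line East
Line East wins overall and in every shift group — no reversal.

Yes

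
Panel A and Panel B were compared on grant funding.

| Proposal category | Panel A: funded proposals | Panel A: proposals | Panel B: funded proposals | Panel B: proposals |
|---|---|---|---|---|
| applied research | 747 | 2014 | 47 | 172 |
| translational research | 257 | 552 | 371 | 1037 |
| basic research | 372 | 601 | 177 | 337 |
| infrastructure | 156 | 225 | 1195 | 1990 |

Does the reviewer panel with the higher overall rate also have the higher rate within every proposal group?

Applied research: Panel A 747/2014 = 37.1%, Panel B 47/172 = 27.3% → Panel A
Translational research: Panel A 257/552 = 46.6%, Panel B 371/1037 = 35.8% → Panel A
Basic research: Panel A 372/601 = 61.9%, Panel B 177/337 = 52.5% → Panel A
Infrastructure: Panel A 156/225 = 69.3%, Panel B 1195/1990 = 60.1% → Panel A
Overall: Panel A 1532/3392 = 45.2%, Panel B 1790/3536 = 50.6% → Panel B
Panel A wins each proposal group but Panel B wins overall — the comparison reverses. Panel A's proposals skew toward applied research, which has a lower base rate.

No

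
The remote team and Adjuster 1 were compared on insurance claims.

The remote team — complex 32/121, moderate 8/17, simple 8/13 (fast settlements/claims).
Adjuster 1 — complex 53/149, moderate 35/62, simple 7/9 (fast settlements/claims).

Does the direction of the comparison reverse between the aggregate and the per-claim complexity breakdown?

Complex: the remote team 32/121 = 26.4%, Adjuster 1 53/149 = 35.6% → Adjuster 1
Moderate: the remote team 8/17 = 47.1%, Adjuster 1 35/62 = 56.5% → Adjuster 1
Simple: the remote team 8/13 = 61.5%, Adjuster 1 7/9 = 77.8% → Adjuster 1
Overall: the remote team 48/151 = 31.8%, Adjuster 1 95/220 = 43.2% → Adjuster 1
Adjuster 1 wins overall and in every claim group — no reversal.

No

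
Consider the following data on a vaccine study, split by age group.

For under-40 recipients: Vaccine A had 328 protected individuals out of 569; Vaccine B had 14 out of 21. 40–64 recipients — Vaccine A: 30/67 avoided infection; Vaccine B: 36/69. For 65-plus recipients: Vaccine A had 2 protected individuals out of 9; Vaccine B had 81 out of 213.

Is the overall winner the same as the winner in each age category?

No

Under-40: Vaccine A 328/569 = 57.6%, Vaccine B 14/21 = 66.7% → Vaccine B
40–64: Vaccine A 30/67 = 44.8%, Vaccine B 36/69 = 52.2% → Vaccine B
65-plus: Vaccine A 2/9 = 22.2%, Vaccine B 81/213 = 38.0% → Vaccine B
Overall: Vaccine A 360/645 = 55.8%, Vaccine B 131/303 = 43.2% → Vaccine A
Vaccine B wins each age group but Vaccine A wins overall — the comparison reverses. Vaccine B's recipients skew toward 65-plus, which has a lower base rate.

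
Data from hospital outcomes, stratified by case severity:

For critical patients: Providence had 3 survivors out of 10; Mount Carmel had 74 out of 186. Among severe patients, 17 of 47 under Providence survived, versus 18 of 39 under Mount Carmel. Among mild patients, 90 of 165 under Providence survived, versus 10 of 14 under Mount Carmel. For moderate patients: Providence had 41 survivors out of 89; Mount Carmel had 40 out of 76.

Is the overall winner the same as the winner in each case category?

No

Critical: Providence 3/10 = 30.0%, Mount Carmel 74/186 = 39.8% → Mount Carmel
Severe: Providence 17/47 = 36.2%, Mount Carmel 18/39 = 46.2% → Mount Carmel
Mild: Providence 90/165 = 54.5%, Mount Carmel 10/14 = 71.4% → Mount Carmel
Moderate: Providence 41/89 = 46.1%, Mount Carmel 40/76 = 52.6% → Mount Carmel
Overall: Providence 151/311 = 48.6%, Mount Carmel 142/315 = 45.1% → Providence
Mount Carmel wins each case group but Providence wins overall — the comparison reverses. Mount Carmel's patients skew toward critical, which has a lower base rate.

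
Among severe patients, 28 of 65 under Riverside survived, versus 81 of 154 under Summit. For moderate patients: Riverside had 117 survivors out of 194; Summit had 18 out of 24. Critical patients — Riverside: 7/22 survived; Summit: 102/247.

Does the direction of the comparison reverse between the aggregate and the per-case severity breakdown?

Yes

Severe: Riverside 28/65 = 43.1%, Summit 81/154 = 52.6% → Summit
Moderate: Riverside 117/194 = 60.3%, Summit 18/24 = 75.0% → Summit
Critical: Riverside 7/22 = 31.8%, Summit 102/247 = 41.3% → Summit
Overall: Riverside 152/281 = 54.1%, Summit 201/425 = 47.3% → Riverside
Summit wins each case group but Riverside wins overall — the comparison reverses. Summit's patients skew toward critical, which has a lower base rate.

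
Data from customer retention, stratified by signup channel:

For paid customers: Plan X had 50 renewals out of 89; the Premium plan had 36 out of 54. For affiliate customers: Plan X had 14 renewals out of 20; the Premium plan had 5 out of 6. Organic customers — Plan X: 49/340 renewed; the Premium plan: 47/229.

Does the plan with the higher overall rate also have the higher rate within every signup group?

Paid: Plan X 50/89 = 56.2%, the Premium plan 36/54 = 66.7% → the Premium plan
Affiliate: Plan X 14/20 = 70.0%, the Premium plan 5/6 = 83.3% → the Premium plan
Organic: Plan X 49/340 = 14.4%, the Premium plan 47/229 = 20.5% → the Premium plan
Overall: Plan X 113/449 = 25.2%, the Premium plan 88/289 = 30.4% → the Premium plan
The Premium plan wins overall and in every signup group — no reversal.

Yes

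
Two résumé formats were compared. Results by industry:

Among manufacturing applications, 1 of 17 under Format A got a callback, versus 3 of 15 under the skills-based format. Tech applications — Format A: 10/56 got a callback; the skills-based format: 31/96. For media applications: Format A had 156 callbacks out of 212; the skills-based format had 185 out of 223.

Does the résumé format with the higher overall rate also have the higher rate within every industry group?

Yes

Manufacturing: Format A 1/17 = 5.9%, the skills-based format 3/15 = 20.0% → the skills-based format
Tech: Format A 10/56 = 17.9%, the skills-based format 31/96 = 32.3% → the skills-based format
Media: Format A 156/212 = 73.6%, the skills-based format 185/223 = 83.0% → the skills-based format
Overall: Format A 167/285 = 58.6%, the skills-based format 219/334 = 65.6% → the skills-based format
The skills-based format wins overall and in every industry group — no reversal.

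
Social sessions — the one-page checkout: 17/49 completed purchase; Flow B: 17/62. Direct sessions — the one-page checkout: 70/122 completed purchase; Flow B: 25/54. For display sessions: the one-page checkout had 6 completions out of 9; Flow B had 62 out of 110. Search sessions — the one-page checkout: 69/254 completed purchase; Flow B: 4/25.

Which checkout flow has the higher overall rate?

Flow B

Social: the one-page checkout 17/49 = 34.7%, Flow B 17/62 = 27.4% → the one-page checkout
Direct: the one-page checkout 70/122 = 57.4%, Flow B 25/54 = 46.3% → the one-page checkout
Display: the one-page checkout 6/9 = 66.7%, Flow B 62/110 = 56.4% → the one-page checkout
Search: the one-page checkout 69/254 = 27.2%, Flow B 4/25 = 16.0% → the one-page checkout
Overall: the one-page checkout 162/434 = 37.3%, Flow B 108/251 = 43.0% → Flow B
(The one-page checkout wins every traffic group but Flow B wins overall — the one-page checkout's sessions skew toward the low-rate search group.)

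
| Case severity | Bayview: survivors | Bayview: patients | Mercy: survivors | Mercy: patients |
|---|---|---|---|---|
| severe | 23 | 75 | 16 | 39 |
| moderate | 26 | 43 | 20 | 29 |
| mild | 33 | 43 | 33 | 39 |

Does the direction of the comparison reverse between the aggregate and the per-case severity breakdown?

No

Severe: Bayview 23/75 = 30.7%, Mercy 16/39 = 41.0% → Mercy
Moderate: Bayview 26/43 = 60.5%, Mercy 20/29 = 69.0% → Mercy
Mild: Bayview 33/43 = 76.7%, Mercy 33/39 = 84.6% → Mercy
Overall: Bayview 82/161 = 50.9%, Mercy 69/107 = 64.5% → Mercy
Mercy wins overall and in every case group — no reversal.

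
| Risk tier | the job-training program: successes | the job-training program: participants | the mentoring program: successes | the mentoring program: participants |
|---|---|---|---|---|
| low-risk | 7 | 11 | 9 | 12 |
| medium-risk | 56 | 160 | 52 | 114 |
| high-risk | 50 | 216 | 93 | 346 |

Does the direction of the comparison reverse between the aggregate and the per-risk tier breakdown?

No

Low-risk: the job-training program 7/11 = 63.6%, the mentoring program 9/12 = 75.0% → the mentoring program
Medium-risk: the job-training program 56/160 = 35.0%, the mentoring program 52/114 = 45.6% → the mentoring program
High-risk: the job-training program 50/216 = 23.1%, the mentoring program 93/346 = 26.9% → the mentoring program
Overall: the job-training program 113/387 = 29.2%, the mentoring program 154/472 = 32.6% → the mentoring program
The mentoring program wins overall and in every risk group — no reversal.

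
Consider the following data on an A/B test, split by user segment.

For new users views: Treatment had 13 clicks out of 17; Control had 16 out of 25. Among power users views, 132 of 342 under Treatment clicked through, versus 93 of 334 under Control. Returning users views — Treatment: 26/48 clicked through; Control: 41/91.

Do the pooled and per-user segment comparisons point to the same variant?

Yes

New users: Treatment 13/17 = 76.5%, Control 16/25 = 64.0% → Treatment
Power users: Treatment 132/342 = 38.6%, Control 93/334 = 27.8% → Treatment
Returning users: Treatment 26/48 = 54.2%, Control 41/91 = 45.1% → Treatment
Overall: Treatment 171/407 = 42.0%, Control 150/450 = 33.3% → Treatment
Treatment wins overall and in every user group — no reversal.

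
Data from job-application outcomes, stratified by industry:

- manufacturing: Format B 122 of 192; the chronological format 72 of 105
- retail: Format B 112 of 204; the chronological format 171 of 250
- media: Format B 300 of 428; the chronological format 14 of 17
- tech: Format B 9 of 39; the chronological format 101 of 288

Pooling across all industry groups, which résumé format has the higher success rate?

Manufacturing: Format B 122/192 = 63.5%, the chronological format 72/105 = 68.6% → the chronological format
Retail: Format B 112/204 = 54.9%, the chronological format 171/250 = 68.4% → the chronological format
Media: Format B 300/428 = 70.1%, the chronological format 14/17 = 82.4% → the chronological format
Tech: Format B 9/39 = 23.1%, the chronological format 101/288 = 35.1% → the chronological format
Overall: Format B 543/863 = 62.9%, the chronological format 358/660 = 54.2% → Format B
(The chronological format wins every industry group but Format B wins overall — the chronological format's applications skew toward the low-rate tech group.)

Format B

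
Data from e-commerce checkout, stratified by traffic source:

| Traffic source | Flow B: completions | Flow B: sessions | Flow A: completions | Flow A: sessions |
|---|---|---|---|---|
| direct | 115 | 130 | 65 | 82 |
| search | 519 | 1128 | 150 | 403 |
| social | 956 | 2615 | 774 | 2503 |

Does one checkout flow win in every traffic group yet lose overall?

No

Direct: Flow B 115/130 = 88.5%, Flow A 65/82 = 79.3% → Flow B
Search: Flow B 519/1128 = 46.0%, Flow A 150/403 = 37.2% → Flow B
Social: Flow B 956/2615 = 36.6%, Flow A 774/2503 = 30.9% → Flow B
Overall: Flow B 1590/3873 = 41.1%, Flow A 989/2988 = 33.1% → Flow B
Flow B wins overall and in every traffic group — no reversal.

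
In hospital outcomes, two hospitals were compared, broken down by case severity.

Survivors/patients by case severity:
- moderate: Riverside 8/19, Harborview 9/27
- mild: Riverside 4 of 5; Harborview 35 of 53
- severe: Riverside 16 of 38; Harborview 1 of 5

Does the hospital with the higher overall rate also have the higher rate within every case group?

Moderate: Riverside 8/19 = 42.1%, Harborview 9/27 = 33.3% → Riverside
Mild: Riverside 4/5 = 80.0%, Harborview 35/53 = 66.0% → Riverside
Severe: Riverside 16/38 = 42.1%, Harborview 1/5 = 20.0% → Riverside
Overall: Riverside 28/62 = 45.2%, Harborview 45/85 = 52.9% → Harborview
Riverside wins each case group but Harborview wins overall — the comparison reverses. Riverside's patients skew toward severe, which has a lower base rate.

No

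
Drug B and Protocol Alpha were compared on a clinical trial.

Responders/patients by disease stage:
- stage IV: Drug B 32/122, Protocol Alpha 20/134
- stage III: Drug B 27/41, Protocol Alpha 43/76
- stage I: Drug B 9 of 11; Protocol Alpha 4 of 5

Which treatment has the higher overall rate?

Stage IV: Drug B 32/122 = 26.2%, Protocol Alpha 20/134 = 14.9% → Drug B
Stage III: Drug B 27/41 = 65.9%, Protocol Alpha 43/76 = 56.6% → Drug B
Stage I: Drug B 9/11 = 81.8%, Protocol Alpha 4/5 = 80.0% → Drug B
Overall: Drug B 68/174 = 39.1%, Protocol Alpha 67/215 = 31.2% → Drug B

Drug B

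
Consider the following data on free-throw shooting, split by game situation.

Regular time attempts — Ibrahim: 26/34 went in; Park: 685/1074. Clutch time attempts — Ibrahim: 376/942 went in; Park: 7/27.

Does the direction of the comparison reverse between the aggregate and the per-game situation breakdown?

Regular time: Ibrahim 26/34 = 76.5%, Park 685/1074 = 63.8% → Ibrahim
Clutch time: Ibrahim 376/942 = 39.9%, Park 7/27 = 25.9% → Ibrahim
Overall: Ibrahim 402/976 = 41.2%, Park 692/1101 = 62.9% → Park
Ibrahim wins each game group but Park wins overall — the comparison reverses. Ibrahim's attempts skew toward clutch time, which has a lower base rate.

Yes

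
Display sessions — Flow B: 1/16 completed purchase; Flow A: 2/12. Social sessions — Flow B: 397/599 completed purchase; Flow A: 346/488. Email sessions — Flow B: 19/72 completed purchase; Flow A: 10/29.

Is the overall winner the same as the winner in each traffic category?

Yes

Display: Flow B 1/16 = 6.2%, Flow A 2/12 = 16.7% → Flow A
Social: Flow B 397/599 = 66.3%, Flow A 346/488 = 70.9% → Flow A
Email: Flow B 19/72 = 26.4%, Flow A 10/29 = 34.5% → Flow A
Overall: Flow B 417/687 = 60.7%, Flow A 358/529 = 67.7% → Flow A
Flow A wins overall and in every traffic group — no reversal.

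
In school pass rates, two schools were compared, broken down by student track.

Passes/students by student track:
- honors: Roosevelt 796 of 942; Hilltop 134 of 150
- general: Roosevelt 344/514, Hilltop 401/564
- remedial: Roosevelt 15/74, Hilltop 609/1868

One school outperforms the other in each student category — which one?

Honors: Roosevelt 796/942 = 84.5%, Hilltop 134/150 = 89.3% → Hilltop
General: Roosevelt 344/514 = 66.9%, Hilltop 401/564 = 71.1% → Hilltop
Remedial: Roosevelt 15/74 = 20.3%, Hilltop 609/1868 = 32.6% → Hilltop
Hilltop has the higher rate in all 3 groups.

Hilltop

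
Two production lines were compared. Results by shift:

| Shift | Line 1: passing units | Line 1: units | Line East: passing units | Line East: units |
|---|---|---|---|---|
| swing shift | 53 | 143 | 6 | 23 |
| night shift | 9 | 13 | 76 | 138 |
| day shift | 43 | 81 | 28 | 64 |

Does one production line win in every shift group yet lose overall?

Swing shift: Line 1 53/143 = 37.1%, Line East 6/23 = 26.1% → Line 1
Night shift: Line 1 9/13 = 69.2%, Line East 76/138 = 55.1% → Line 1
Day shift: Line 1 43/81 = 53.1%, Line East 28/64 = 43.8% → Line 1
Overall: Line 1 105/237 = 44.3%, Line East 110/225 = 48.9% → Line East
Line 1 wins each shift group but Line East wins overall — the comparison reverses. Line 1's units skew toward swing shift, which has a lower base rate.

Yes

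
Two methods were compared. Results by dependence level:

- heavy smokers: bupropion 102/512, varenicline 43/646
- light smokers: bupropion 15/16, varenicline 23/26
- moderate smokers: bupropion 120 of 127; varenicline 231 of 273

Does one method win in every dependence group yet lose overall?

Heavy smokers: bupropion 102/512 = 19.9%, varenicline 43/646 = 6.7% → bupropion
Light smokers: bupropion 15/16 = 93.8%, varenicline 23/26 = 88.5% → bupropion
Moderate smokers: bupropion 120/127 = 94.5%, varenicline 231/273 = 84.6% → bupropion
Overall: bupropion 237/655 = 36.2%, varenicline 297/945 = 31.4% → bupropion
Bupropion wins overall and in every dependence group — no reversal.

No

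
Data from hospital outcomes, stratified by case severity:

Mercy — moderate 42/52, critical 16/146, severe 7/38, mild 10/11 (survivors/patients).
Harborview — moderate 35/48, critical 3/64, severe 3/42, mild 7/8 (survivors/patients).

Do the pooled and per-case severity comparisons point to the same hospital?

Yes

Moderate: Mercy 42/52 = 80.8%, Harborview 35/48 = 72.9% → Mercy
Critical: Mercy 16/146 = 11.0%, Harborview 3/64 = 4.7% → Mercy
Severe: Mercy 7/38 = 18.4%, Harborview 3/42 = 7.1% → Mercy
Mild: Mercy 10/11 = 90.9%, Harborview 7/8 = 87.5% → Mercy
Overall: Mercy 75/247 = 30.4%, Harborview 48/162 = 29.6% → Mercy
Mercy wins overall and in every case group — no reversal.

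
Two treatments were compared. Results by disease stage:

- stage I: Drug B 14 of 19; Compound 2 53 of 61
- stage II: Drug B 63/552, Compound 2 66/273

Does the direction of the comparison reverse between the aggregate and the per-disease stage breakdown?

No

Stage I: Drug B 14/19 = 73.7%, Compound 2 53/61 = 86.9% → Compound 2
Stage II: Drug B 63/552 = 11.4%, Compound 2 66/273 = 24.2% → Compound 2
Overall: Drug B 77/571 = 13.5%, Compound 2 119/334 = 35.6% → Compound 2
Compound 2 wins overall and in every disease group — no reversal.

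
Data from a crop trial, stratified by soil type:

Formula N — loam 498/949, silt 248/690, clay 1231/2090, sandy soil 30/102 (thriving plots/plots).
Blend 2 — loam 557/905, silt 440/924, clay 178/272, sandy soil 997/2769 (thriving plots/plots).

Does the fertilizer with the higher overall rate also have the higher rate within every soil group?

No

Loam: Formula N 498/949 = 52.5%, Blend 2 557/905 = 61.5% → Blend 2
Silt: Formula N 248/690 = 35.9%, Blend 2 440/924 = 47.6% → Blend 2
Clay: Formula N 1231/2090 = 58.9%, Blend 2 178/272 = 65.4% → Blend 2
Sandy soil: Formula N 30/102 = 29.4%, Blend 2 997/2769 = 36.0% → Blend 2
Overall: Formula N 2007/3831 = 52.4%, Blend 2 2172/4870 = 44.6% → Formula N
Blend 2 wins each soil group but Formula N wins overall — the comparison reverses. Blend 2's plots skew toward sandy soil, which has a lower base rate.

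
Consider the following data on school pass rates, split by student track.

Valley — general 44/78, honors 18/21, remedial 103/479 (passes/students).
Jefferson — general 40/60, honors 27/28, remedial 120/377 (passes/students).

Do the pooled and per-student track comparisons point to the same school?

Yes

General: Valley 44/78 = 56.4%, Jefferson 40/60 = 66.7% → Jefferson
Honors: Valley 18/21 = 85.7%, Jefferson 27/28 = 96.4% → Jefferson
Remedial: Valley 103/479 = 21.5%, Jefferson 120/377 = 31.8% → Jefferson
Overall: Valley 165/578 = 28.5%, Jefferson 187/465 = 40.2% → Jefferson
Jefferson wins overall and in every student group — no reversal.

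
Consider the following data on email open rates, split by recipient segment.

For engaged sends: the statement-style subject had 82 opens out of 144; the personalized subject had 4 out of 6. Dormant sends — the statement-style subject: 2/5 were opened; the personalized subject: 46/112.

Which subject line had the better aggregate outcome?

the statement-style subject

Engaged: the statement-style subject 82/144 = 56.9%, the personalized subject 4/6 = 66.7% → the personalized subject
Dormant: the statement-style subject 2/5 = 40.0%, the personalized subject 46/112 = 41.1% → the personalized subject
Overall: the statement-style subject 84/149 = 56.4%, the personalized subject 50/118 = 42.4% → the statement-style subject
(The personalized subject wins every recipient group but the statement-style subject wins overall — the personalized subject's sends skew toward the low-rate dormant group.)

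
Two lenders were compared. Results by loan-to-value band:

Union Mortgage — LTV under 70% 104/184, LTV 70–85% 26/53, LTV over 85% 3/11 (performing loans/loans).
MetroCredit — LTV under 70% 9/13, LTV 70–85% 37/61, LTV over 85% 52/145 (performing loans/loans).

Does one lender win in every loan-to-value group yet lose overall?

LTV under 70%: Union Mortgage 104/184 = 56.5%, MetroCredit 9/13 = 69.2% → MetroCredit
LTV 70–85%: Union Mortgage 26/53 = 49.1%, MetroCredit 37/61 = 60.7% → MetroCredit
LTV over 85%: Union Mortgage 3/11 = 27.3%, MetroCredit 52/145 = 35.9% → MetroCredit
Overall: Union Mortgage 133/248 = 53.6%, MetroCredit 98/219 = 44.7% → Union Mortgage
MetroCredit wins each loan-to-value group but Union Mortgage wins overall — the comparison reverses. MetroCredit's loans skew toward LTV over 85%, which has a lower base rate.

Yes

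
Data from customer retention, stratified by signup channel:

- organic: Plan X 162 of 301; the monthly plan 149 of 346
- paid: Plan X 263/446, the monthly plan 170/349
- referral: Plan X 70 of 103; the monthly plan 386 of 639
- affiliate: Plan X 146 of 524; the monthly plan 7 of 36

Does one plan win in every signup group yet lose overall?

Organic: Plan X 162/301 = 53.8%, the monthly plan 149/346 = 43.1% → Plan X
Paid: Plan X 263/446 = 59.0%, the monthly plan 170/349 = 48.7% → Plan X
Referral: Plan X 70/103 = 68.0%, the monthly plan 386/639 = 60.4% → Plan X
Affiliate: Plan X 146/524 = 27.9%, the monthly plan 7/36 = 19.4% → Plan X
Overall: Plan X 641/1374 = 46.7%, the monthly plan 712/1370 = 52.0% → the monthly plan
Plan X wins each signup group but the monthly plan wins overall — the comparison reverses. Plan X's customers skew toward affiliate, which has a lower base rate.

Yes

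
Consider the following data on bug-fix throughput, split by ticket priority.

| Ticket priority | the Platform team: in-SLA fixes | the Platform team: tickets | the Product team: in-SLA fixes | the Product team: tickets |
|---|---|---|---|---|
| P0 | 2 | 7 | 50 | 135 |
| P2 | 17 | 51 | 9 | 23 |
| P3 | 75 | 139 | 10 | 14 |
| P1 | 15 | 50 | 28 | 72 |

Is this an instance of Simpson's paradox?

Yes

P0: the Platform team 2/7 = 28.6%, the Product team 50/135 = 37.0% → the Product team
P2: the Platform team 17/51 = 33.3%, the Product team 9/23 = 39.1% → the Product team
P3: the Platform team 75/139 = 54.0%, the Product team 10/14 = 71.4% → the Product team
P1: the Platform team 15/50 = 30.0%, the Product team 28/72 = 38.9% → the Product team
Overall: the Platform team 109/247 = 44.1%, the Product team 97/244 = 39.8% → the Platform team
The Product team wins each ticket group but the Platform team wins overall — the comparison reverses. The Product team's tickets skew toward P0, which has a lower base rate.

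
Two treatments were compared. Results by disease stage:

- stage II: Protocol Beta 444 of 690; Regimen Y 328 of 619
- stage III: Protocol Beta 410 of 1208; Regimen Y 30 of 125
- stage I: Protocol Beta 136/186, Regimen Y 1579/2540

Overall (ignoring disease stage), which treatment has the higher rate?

Stage II: Protocol Beta 444/690 = 64.3%, Regimen Y 328/619 = 53.0% → Protocol Beta
Stage III: Protocol Beta 410/1208 = 33.9%, Regimen Y 30/125 = 24.0% → Protocol Beta
Stage I: Protocol Beta 136/186 = 73.1%, Regimen Y 1579/2540 = 62.2% → Protocol Beta
Overall: Protocol Beta 990/2084 = 47.5%, Regimen Y 1937/3284 = 59.0% → Regimen Y
(Protocol Beta wins every disease group but Regimen Y wins overall — Protocol Beta's patients skew toward the low-rate stage III group.)

Regimen Y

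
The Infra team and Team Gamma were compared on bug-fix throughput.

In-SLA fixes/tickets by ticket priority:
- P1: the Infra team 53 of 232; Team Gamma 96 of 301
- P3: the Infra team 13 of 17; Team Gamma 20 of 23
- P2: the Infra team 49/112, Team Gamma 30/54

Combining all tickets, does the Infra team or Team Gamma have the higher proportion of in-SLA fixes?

P1: the Infra team 53/232 = 22.8%, Team Gamma 96/301 = 31.9% → Team Gamma
P3: the Infra team 13/17 = 76.5%, Team Gamma 20/23 = 87.0% → Team Gamma
P2: the Infra team 49/112 = 43.8%, Team Gamma 30/54 = 55.6% → Team Gamma
Overall: the Infra team 115/361 = 31.9%, Team Gamma 146/378 = 38.6% → Team Gamma

Team Gamma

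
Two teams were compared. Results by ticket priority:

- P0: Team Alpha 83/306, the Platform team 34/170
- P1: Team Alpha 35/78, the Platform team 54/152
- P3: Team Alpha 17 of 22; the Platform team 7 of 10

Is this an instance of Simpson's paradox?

No

P0: Team Alpha 83/306 = 27.1%, the Platform team 34/170 = 20.0% → Team Alpha
P1: Team Alpha 35/78 = 44.9%, the Platform team 54/152 = 35.5% → Team Alpha
P3: Team Alpha 17/22 = 77.3%, the Platform team 7/10 = 70.0% → Team Alpha
Overall: Team Alpha 135/406 = 33.3%, the Platform team 95/332 = 28.6% → Team Alpha
Team Alpha wins overall and in every ticket group — no reversal.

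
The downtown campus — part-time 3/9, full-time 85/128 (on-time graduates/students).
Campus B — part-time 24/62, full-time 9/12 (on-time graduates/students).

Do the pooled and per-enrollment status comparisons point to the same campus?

Part-time: the downtown campus 3/9 = 33.3%, Campus B 24/62 = 38.7% → Campus B
Full-time: the downtown campus 85/128 = 66.4%, Campus B 9/12 = 75.0% → Campus B
Overall: the downtown campus 88/137 = 64.2%, Campus B 33/74 = 44.6% → the downtown campus
Campus B wins each enrollment group but the downtown campus wins overall — the comparison reverses. Campus B's students skew toward part-time, which has a lower base rate.

No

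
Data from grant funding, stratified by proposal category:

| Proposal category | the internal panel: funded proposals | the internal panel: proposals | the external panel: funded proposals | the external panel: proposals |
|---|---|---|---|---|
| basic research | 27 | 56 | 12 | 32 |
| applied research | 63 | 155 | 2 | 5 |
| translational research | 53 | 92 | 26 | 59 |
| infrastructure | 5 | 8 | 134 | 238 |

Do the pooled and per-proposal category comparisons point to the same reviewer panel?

Basic research: the internal panel 27/56 = 48.2%, the external panel 12/32 = 37.5% → the internal panel
Applied research: the internal panel 63/155 = 40.6%, the external panel 2/5 = 40.0% → the internal panel
Translational research: the internal panel 53/92 = 57.6%, the external panel 26/59 = 44.1% → the internal panel
Infrastructure: the internal panel 5/8 = 62.5%, the external panel 134/238 = 56.3% → the internal panel
Overall: the internal panel 148/311 = 47.6%, the external panel 174/334 = 52.1% → the external panel
The internal panel wins each proposal group but the external panel wins overall — the comparison reverses. The internal panel's proposals skew toward applied research, which has a lower base rate.

No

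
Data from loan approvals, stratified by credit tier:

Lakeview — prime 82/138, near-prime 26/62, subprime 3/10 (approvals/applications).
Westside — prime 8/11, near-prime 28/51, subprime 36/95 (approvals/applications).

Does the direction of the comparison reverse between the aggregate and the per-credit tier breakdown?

Prime: Lakeview 82/138 = 59.4%, Westside 8/11 = 72.7% → Westside
Near-prime: Lakeview 26/62 = 41.9%, Westside 28/51 = 54.9% → Westside
Subprime: Lakeview 3/10 = 30.0%, Westside 36/95 = 37.9% → Westside
Overall: Lakeview 111/210 = 52.9%, Westside 72/157 = 45.9% → Lakeview
Westside wins each credit group but Lakeview wins overall — the comparison reverses. Westside's applications skew toward subprime, which has a lower base rate.

Yes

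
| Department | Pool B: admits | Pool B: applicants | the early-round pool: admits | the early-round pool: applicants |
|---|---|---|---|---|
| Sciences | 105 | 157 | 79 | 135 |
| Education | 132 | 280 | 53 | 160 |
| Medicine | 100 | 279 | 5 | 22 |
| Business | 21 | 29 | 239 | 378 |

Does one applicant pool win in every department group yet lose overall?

Sciences: Pool B 105/157 = 66.9%, the early-round pool 79/135 = 58.5% → Pool B
Education: Pool B 132/280 = 47.1%, the early-round pool 53/160 = 33.1% → Pool B
Medicine: Pool B 100/279 = 35.8%, the early-round pool 5/22 = 22.7% → Pool B
Business: Pool B 21/29 = 72.4%, the early-round pool 239/378 = 63.2% → Pool B
Overall: Pool B 358/745 = 48.1%, the early-round pool 376/695 = 54.1% → the early-round pool
Pool B wins each department group but the early-round pool wins overall — the comparison reverses. Pool B's applicants skew toward Medicine, which has a lower base rate.

Yes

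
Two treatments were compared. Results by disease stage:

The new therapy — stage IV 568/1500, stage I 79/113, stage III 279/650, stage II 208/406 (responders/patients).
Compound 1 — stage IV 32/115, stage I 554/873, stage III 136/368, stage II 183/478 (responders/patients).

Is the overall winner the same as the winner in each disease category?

Stage IV: the new therapy 568/1500 = 37.9%, Compound 1 32/115 = 27.8% → the new therapy
Stage I: the new therapy 79/113 = 69.9%, Compound 1 554/873 = 63.5% → the new therapy
Stage III: the new therapy 279/650 = 42.9%, Compound 1 136/368 = 37.0% → the new therapy
Stage II: the new therapy 208/406 = 51.2%, Compound 1 183/478 = 38.3% → the new therapy
Overall: the new therapy 1134/2669 = 42.5%, Compound 1 905/1834 = 49.3% → Compound 1
The new therapy wins each disease group but Compound 1 wins overall — the comparison reverses. The new therapy's patients skew toward stage IV, which has a lower base rate.

No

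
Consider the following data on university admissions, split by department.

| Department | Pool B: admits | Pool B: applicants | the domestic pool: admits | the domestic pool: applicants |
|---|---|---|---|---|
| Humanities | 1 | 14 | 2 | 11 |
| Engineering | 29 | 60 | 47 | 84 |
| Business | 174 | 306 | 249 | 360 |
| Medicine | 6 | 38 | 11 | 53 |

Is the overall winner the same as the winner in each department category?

Humanities: Pool B 1/14 = 7.1%, the domestic pool 2/11 = 18.2% → the domestic pool
Engineering: Pool B 29/60 = 48.3%, the domestic pool 47/84 = 56.0% → the domestic pool
Business: Pool B 174/306 = 56.9%, the domestic pool 249/360 = 69.2% → the domestic pool
Medicine: Pool B 6/38 = 15.8%, the domestic pool 11/53 = 20.8% → the domestic pool
Overall: Pool B 210/418 = 50.2%, the domestic pool 309/508 = 60.8% → the domestic pool
The domestic pool wins overall and in every department group — no reversal.

Yes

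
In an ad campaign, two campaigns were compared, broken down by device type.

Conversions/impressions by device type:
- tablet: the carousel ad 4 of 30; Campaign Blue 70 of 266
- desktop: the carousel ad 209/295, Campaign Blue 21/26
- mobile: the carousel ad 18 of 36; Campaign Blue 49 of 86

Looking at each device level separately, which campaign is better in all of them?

Campaign Blue

Tablet: the carousel ad 4/30 = 13.3%, Campaign Blue 70/266 = 26.3% → Campaign Blue
Desktop: the carousel ad 209/295 = 70.8%, Campaign Blue 21/26 = 80.8% → Campaign Blue
Mobile: the carousel ad 18/36 = 50.0%, Campaign Blue 49/86 = 57.0% → Campaign Blue
Campaign Blue has the higher rate in all 3 groups.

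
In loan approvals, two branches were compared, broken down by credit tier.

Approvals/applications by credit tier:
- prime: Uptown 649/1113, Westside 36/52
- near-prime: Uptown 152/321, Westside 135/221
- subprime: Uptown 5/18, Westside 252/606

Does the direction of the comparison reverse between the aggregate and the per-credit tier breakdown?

Yes

Prime: Uptown 649/1113 = 58.3%, Westside 36/52 = 69.2% → Westside
Near-prime: Uptown 152/321 = 47.4%, Westside 135/221 = 61.1% → Westside
Subprime: Uptown 5/18 = 27.8%, Westside 252/606 = 41.6% → Westside
Overall: Uptown 806/1452 = 55.5%, Westside 423/879 = 48.1% → Uptown
Westside wins each credit group but Uptown wins overall — the comparison reverses. Westside's applications skew toward subprime, which has a lower base rate.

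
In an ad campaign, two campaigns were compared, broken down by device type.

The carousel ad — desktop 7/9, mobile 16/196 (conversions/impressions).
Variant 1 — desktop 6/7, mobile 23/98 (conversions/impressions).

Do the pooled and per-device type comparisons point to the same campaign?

Desktop: the carousel ad 7/9 = 77.8%, Variant 1 6/7 = 85.7% → Variant 1
Mobile: the carousel ad 16/196 = 8.2%, Variant 1 23/98 = 23.5% → Variant 1
Overall: the carousel ad 23/205 = 11.2%, Variant 1 29/105 = 27.6% → Variant 1
Variant 1 wins overall and in every device group — no reversal.

Yes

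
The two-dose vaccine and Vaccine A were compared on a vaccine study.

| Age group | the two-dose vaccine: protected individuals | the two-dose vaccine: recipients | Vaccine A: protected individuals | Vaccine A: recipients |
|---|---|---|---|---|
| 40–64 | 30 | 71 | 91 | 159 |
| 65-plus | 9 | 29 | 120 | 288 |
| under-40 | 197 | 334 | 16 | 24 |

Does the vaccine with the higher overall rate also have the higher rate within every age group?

No

40–64: the two-dose vaccine 30/71 = 42.3%, Vaccine A 91/159 = 57.2% → Vaccine A
65-plus: the two-dose vaccine 9/29 = 31.0%, Vaccine A 120/288 = 41.7% → Vaccine A
Under-40: the two-dose vaccine 197/334 = 59.0%, Vaccine A 16/24 = 66.7% → Vaccine A
Overall: the two-dose vaccine 236/434 = 54.4%, Vaccine A 227/471 = 48.2% → the two-dose vaccine
Vaccine A wins each age group but the two-dose vaccine wins overall — the comparison reverses. Vaccine A's recipients skew toward 65-plus, which has a lower base rate.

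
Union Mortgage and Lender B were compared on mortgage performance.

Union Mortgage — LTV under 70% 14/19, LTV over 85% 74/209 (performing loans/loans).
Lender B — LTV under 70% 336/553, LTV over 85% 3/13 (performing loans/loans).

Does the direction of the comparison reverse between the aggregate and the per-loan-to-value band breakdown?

Yes

LTV under 70%: Union Mortgage 14/19 = 73.7%, Lender B 336/553 = 60.8% → Union Mortgage
LTV over 85%: Union Mortgage 74/209 = 35.4%, Lender B 3/13 = 23.1% → Union Mortgage
Overall: Union Mortgage 88/228 = 38.6%, Lender B 339/566 = 59.9% → Lender B
Union Mortgage wins each loan-to-value group but Lender B wins overall — the comparison reverses. Union Mortgage's loans skew toward LTV over 85%, which has a lower base rate.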